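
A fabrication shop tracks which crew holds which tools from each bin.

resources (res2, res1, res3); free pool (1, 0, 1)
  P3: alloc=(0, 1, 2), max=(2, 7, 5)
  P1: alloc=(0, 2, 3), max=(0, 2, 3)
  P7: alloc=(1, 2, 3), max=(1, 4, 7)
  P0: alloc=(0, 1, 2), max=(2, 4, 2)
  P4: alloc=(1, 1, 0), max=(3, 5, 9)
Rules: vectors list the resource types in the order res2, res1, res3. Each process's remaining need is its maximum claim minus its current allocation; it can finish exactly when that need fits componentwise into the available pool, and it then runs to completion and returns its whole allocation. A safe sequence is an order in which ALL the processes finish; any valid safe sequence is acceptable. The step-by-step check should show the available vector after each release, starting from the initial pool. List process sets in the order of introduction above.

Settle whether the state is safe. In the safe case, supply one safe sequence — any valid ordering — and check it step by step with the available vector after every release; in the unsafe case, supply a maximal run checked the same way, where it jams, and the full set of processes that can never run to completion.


SAFE — a valid safe sequence is P1, P7, P0, P4, P3.
Key observation: at P7 the run first touches a limit — (0, 2, 4) against (1, 2, 4), exact on a resource it actually requests.
Verifying each step:
  pool = (1, 0, 1)
  P1 needs (0, 0, 0) <= (1, 0, 1) -> finishes; pool += (0, 2, 3) = (1, 2, 4)
  P7 needs (0, 2, 4) <= (1, 2, 4) -> finishes; pool += (1, 2, 3) = (2, 4, 7)
  P0 needs (2, 3, 0) <= (2, 4, 7) -> finishes; pool += (0, 1, 2) = (2, 5, 9)
  P4 needs (2, 4, 9) <= (2, 5, 9) -> finishes; pool += (1, 1, 0) = (3, 6, 9)
  P3 needs (2, 6, 3) <= (3, 6, 9) -> finishes; pool += (0, 1, 2) = (3, 7, 11)


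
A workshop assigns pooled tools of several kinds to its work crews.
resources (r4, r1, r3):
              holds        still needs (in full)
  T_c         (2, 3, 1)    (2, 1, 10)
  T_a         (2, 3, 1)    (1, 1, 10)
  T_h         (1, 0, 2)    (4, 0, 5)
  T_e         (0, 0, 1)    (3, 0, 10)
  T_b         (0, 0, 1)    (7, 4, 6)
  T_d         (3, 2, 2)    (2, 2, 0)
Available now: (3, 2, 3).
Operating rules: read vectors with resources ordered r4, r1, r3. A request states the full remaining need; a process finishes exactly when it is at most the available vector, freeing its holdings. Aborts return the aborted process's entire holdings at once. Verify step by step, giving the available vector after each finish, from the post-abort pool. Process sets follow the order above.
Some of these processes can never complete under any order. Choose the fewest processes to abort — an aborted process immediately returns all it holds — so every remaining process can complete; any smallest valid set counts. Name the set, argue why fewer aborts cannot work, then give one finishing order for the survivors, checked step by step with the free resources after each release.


Abort T_a and T_e.
Key observation: no ordering could ever have run T_c before the abort of T_a and T_e; with (2, 3, 2) back in the pool it fits at step 4.
No one abort is enough; case by case: T_c alone leaves T_a blocked (short on r3); T_a alone leaves T_c blocked (short on r3); T_h alone leaves T_c blocked (short on r3); T_e alone leaves T_c blocked (short on r3); T_b alone leaves T_c blocked (short on r3); T_d alone leaves T_c blocked (short on r3).
One survivor order: T_h, T_d, T_b, T_c. Walking it through (post-abort pool first):
  pool = (5, 5, 5)
  T_h: need (4, 0, 5) fits (5, 5, 5); releases (1, 0, 2), pool now (6, 5, 7)
  T_d: need (2, 2, 0) fits (6, 5, 7); releases (3, 2, 2), pool now (9, 7, 9)
  T_b: need (7, 4, 6) fits (9, 7, 9); releases (0, 0, 1), pool now (9, 7, 10)
  T_c: need (2, 1, 10) fits (9, 7, 10); releases (2, 3, 1), pool now (11, 10, 11)


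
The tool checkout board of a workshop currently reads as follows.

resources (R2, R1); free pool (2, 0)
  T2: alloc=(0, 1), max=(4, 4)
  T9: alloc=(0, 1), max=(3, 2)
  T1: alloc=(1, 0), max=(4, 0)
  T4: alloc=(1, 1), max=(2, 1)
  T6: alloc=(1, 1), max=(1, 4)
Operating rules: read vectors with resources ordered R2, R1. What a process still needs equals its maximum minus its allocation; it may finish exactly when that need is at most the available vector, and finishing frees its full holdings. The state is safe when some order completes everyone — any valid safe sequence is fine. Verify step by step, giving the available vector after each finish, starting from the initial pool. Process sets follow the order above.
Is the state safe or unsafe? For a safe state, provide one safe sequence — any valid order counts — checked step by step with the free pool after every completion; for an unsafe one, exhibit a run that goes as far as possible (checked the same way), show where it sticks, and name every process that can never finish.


UNSAFE — no complete ordering exists.
Key observation: after T4, T1, T9 complete, (4, 2) is the best the pool ever gets, yet each leftover process wants more R1.
The run T4, T1, T9 cannot be extended any further. Step-by-step check:
  pool = (2, 0)
  T4 needs (1, 0) <= (2, 0) -> finishes; pool += (1, 1) = (3, 1)
  T1 needs (3, 0) <= (3, 1) -> finishes; pool += (1, 0) = (4, 1)
  T9 needs (3, 1) <= (4, 1) -> finishes; pool += (0, 1) = (4, 2)
  blocked: T2 wants (4, 3), pool (4, 2) — not enough R1
  blocked: T6 wants (0, 3), pool (4, 2) — not enough R1
Never able to finish: T2 and T6.


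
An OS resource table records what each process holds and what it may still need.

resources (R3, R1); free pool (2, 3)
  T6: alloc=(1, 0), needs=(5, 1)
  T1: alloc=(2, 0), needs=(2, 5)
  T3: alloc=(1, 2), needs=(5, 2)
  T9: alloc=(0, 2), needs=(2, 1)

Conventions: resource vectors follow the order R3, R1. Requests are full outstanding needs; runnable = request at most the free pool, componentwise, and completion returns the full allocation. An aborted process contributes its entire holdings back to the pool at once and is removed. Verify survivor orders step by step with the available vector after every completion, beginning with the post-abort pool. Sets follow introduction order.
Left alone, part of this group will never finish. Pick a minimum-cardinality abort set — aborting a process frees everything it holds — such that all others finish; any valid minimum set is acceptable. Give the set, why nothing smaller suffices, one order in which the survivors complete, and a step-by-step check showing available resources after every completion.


Minimum abort set: T3.
Key observation: T6 was stuck for good until T3 gave back (1, 2); in the order shown it finishes at step 3.
Why nothing smaller works: aborting no one leaves the state deadlocked as given.
Survivors finish in the order: T1, T9, T6. Step-by-step check (pool after the aborts first):
  pool = (3, 5)
  run T1 (needs (2, 5), free (3, 5)); after release of (2, 0) the pool is (5, 5)
  run T9 (needs (2, 1), free (5, 5)); after release of (0, 2) the pool is (5, 7)
  run T6 (needs (5, 1), free (5, 7)); after release of (1, 0) the pool is (6, 7)


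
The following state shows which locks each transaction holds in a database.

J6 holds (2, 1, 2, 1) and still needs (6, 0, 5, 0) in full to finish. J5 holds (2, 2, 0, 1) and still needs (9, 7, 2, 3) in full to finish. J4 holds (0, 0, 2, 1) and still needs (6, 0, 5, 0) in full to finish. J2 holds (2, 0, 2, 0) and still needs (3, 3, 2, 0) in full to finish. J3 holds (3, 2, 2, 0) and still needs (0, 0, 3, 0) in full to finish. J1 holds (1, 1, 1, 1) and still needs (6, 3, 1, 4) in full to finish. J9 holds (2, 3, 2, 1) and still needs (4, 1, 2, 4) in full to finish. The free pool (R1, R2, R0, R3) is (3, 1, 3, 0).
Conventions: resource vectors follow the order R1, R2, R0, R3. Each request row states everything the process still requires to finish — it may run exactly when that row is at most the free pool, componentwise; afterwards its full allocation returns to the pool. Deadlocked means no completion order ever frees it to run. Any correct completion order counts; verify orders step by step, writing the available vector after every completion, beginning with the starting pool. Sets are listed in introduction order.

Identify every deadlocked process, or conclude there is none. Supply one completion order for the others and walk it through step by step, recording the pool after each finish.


Deadlocked set: J5, J1 and J9.
Key observation: J3, J4, J2, J6 can finish, but then (10, 4, 11, 2) is all there is, and the blocked group's R3 demands exceed it.
A valid finishing order for the others: J3, J4, J2, J6. Verifying each step:
  pool = (3, 1, 3, 0)
  J3: need (0, 0, 3, 0) fits (3, 1, 3, 0); releases (3, 2, 2, 0), pool now (6, 3, 5, 0)
  J4: need (6, 0, 5, 0) fits (6, 3, 5, 0); releases (0, 0, 2, 1), pool now (6, 3, 7, 1)
  J2: need (3, 3, 2, 0) fits (6, 3, 7, 1); releases (2, 0, 2, 0), pool now (8, 3, 9, 1)
  J6: need (6, 0, 5, 0) fits (8, 3, 9, 1); releases (2, 1, 2, 1), pool now (10, 4, 11, 2)
None of the blocked processes ever fits:
  J5 still needs (9, 7, 2, 3) but only (10, 4, 11, 2) is free — short on R2 and R3
  J1 still needs (6, 3, 1, 4) but only (10, 4, 11, 2) is free — short on R3
  J9 still needs (4, 1, 2, 4) but only (10, 4, 11, 2) is free — short on R3


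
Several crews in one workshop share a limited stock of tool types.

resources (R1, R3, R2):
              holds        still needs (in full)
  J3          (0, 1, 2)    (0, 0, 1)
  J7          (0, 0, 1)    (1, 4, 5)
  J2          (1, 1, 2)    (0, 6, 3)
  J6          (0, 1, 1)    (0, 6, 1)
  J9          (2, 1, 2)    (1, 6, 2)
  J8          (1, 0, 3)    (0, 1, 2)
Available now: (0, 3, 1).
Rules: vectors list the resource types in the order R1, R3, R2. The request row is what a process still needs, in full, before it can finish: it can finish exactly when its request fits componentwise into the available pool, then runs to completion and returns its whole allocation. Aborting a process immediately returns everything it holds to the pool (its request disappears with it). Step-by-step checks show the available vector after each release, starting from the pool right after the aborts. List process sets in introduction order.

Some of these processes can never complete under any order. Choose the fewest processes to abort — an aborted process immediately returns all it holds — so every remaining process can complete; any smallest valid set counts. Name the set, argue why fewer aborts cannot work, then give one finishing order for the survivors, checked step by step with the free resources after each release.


Abort J2 and J9.
Key observation: J6 could never have finished before the abort; with (3, 2, 4) returned by J2 and J9, it fits at step 4.
Minimality, checking each single-abort alternative: J3 alone leaves J2 blocked (short on R3); J7 alone leaves J2 blocked (short on R3); J2 alone leaves J6 blocked (short on R3); J6 alone leaves J2 blocked (short on R3); J9 alone leaves J2 blocked (short on R3); J8 alone leaves J2 blocked (short on R3).
Survivors finish in the order: J8, J7, J3, J6. Step-by-step check (pool after the aborts first):
  pool = (3, 5, 5)
  J8 needs (0, 1, 2) <= (3, 5, 5) -> finishes; pool += (1, 0, 3) = (4, 5, 8)
  J7 needs (1, 4, 5) <= (4, 5, 8) -> finishes; pool += (0, 0, 1) = (4, 5, 9)
  J3 needs (0, 0, 1) <= (4, 5, 9) -> finishes; pool += (0, 1, 2) = (4, 6, 11)
  J6 needs (0, 6, 1) <= (4, 6, 11) -> finishes; pool += (0, 1, 1) = (4, 7, 12)


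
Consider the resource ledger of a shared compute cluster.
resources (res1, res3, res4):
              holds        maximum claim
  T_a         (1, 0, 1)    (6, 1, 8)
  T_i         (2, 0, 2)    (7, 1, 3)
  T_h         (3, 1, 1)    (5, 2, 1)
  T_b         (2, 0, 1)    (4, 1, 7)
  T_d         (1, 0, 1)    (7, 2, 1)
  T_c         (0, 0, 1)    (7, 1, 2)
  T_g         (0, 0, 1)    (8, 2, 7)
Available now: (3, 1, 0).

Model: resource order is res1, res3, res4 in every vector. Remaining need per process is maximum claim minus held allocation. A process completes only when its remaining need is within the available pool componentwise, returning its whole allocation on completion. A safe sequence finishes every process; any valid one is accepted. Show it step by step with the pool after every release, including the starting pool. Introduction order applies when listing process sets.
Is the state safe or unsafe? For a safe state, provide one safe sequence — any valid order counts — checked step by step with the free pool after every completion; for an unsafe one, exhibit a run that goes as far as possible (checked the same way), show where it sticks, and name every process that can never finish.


The state is UNSAFE.
Key observation: res4 is the bottleneck — with T_h, T_d, T_c, T_i done the pool holds (9, 2, 5), short of every remaining need.
The run T_h, T_d, T_c, T_i cannot be extended any further. Verifying each step:
  pool = (3, 1, 0)
  T_h needs (2, 1, 0) <= (3, 1, 0) -> finishes; pool += (3, 1, 1) = (6, 2, 1)
  T_d needs (6, 2, 0) <= (6, 2, 1) -> finishes; pool += (1, 0, 1) = (7, 2, 2)
  T_c needs (7, 1, 1) <= (7, 2, 2) -> finishes; pool += (0, 0, 1) = (7, 2, 3)
  T_i needs (5, 1, 1) <= (7, 2, 3) -> finishes; pool += (2, 0, 2) = (9, 2, 5)
  blocked: T_a wants (5, 1, 7), pool (9, 2, 5) — not enough res4
  blocked: T_b wants (2, 1, 6), pool (9, 2, 5) — not enough res4
  blocked: T_g wants (8, 2, 6), pool (9, 2, 5) — not enough res4
Permanently blocked: T_a, T_b and T_g.


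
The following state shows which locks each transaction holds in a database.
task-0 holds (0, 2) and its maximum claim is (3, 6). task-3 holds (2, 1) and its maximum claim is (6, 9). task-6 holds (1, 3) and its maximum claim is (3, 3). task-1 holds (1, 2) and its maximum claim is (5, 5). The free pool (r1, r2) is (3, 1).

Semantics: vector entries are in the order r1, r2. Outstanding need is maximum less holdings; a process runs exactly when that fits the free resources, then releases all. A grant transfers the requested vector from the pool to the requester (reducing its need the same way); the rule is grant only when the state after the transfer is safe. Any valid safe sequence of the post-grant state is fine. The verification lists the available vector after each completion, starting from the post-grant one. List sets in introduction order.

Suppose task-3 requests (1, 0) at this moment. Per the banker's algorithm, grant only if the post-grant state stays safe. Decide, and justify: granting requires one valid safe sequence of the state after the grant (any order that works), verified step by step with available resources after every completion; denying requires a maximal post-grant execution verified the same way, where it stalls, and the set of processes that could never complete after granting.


DENY: after the grant no complete ordering would exist.
Key observation: after task-6, task-0 the pool peaks at (3, 6), and each blocked process is short somewhere: task-3 on r2; task-1 on r1.
After a pretend grant, a maximal execution: task-6, task-0 — then nothing else fits. Walking it through:
  pool = (2, 1)
  task-6 needs (2, 0) <= (2, 1) -> finishes; pool += (1, 3) = (3, 4)
  task-0 needs (3, 4) <= (3, 4) -> finishes; pool += (0, 2) = (3, 6)
  task-3 still needs (3, 8) but only (3, 6) is free — short on r2
  task-1 still needs (4, 3) but only (3, 6) is free — short on r1
Processes that could never finish after the grant: task-3 and task-1.


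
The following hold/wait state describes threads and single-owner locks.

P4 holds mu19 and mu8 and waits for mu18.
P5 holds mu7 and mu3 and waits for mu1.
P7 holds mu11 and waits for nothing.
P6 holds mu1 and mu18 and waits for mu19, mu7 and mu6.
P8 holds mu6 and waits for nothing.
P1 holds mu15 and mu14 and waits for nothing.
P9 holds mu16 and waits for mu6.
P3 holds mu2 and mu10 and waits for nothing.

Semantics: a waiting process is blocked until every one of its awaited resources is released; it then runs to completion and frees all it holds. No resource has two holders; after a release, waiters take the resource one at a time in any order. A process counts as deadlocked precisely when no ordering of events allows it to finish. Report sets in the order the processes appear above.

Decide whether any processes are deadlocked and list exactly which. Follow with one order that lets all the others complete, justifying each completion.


The deadlocked set is P4, P5 and P6.
Key observation: nobody on the ring P4 -> P6 -> P4 can start until another member finishes, which never happens; P5 is caught in further circular waits.
A valid finishing order for the others: P8, P1, P3, P7, P9.
Step-by-step check:
  P8: no waits; runs immediately, freeing mu6
  P1: no waits; runs immediately, freeing mu15 and mu14
  P3: no waits; runs immediately, freeing mu2 and mu10
  P7: no waits; runs immediately, freeing mu11
  P9: everything it awaited (mu6) is free; runs, freeing mu16


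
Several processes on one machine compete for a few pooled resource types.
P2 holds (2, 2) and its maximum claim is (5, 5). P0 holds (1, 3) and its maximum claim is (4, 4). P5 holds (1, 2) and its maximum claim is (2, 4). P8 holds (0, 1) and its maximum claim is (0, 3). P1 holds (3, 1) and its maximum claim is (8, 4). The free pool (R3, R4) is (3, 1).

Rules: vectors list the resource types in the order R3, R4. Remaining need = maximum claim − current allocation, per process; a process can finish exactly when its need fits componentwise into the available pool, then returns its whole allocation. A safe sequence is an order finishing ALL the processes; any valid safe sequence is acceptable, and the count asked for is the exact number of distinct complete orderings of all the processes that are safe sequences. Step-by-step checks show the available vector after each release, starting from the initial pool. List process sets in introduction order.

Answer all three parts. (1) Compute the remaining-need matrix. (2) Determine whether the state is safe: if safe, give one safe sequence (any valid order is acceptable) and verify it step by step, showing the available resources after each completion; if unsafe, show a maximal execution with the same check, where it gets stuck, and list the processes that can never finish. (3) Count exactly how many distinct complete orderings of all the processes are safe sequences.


(1) Remaining need (order R3, R4):
  P2: (3, 3)
  P0: (3, 1)
  P5: (1, 2)
  P8: (0, 2)
  P1: (5, 3)
(2) SAFE. One safe sequence: P0, P2, P1, P5, P8.
Key observation: P0 marks the first exact bind of the order: its need (3, 1) fits the free (3, 1) with zero slack on a requested resource.
Walking it through:
  pool = (3, 1)
  P0: need (3, 1) fits (3, 1); releases (1, 3), pool now (4, 4)
  P2: need (3, 3) fits (4, 4); releases (2, 2), pool now (6, 6)
  P1: need (5, 3) fits (6, 6); releases (3, 1), pool now (9, 7)
  P5: need (1, 2) fits (9, 7); releases (1, 2), pool now (10, 9)
  P8: need (0, 2) fits (10, 9); releases (0, 1), pool now (10, 10)
(3) Precisely 16 of the possible complete orderings are safe sequences.


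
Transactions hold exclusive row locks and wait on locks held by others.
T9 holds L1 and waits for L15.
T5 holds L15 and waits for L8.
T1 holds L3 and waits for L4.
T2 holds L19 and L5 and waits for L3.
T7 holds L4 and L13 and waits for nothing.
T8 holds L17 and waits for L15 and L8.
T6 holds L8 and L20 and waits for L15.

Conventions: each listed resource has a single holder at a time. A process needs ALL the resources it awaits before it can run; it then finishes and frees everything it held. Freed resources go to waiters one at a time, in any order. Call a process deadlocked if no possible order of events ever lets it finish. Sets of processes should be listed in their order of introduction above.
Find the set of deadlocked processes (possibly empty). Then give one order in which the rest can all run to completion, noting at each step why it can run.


Deadlocked set: T9, T5, T8 and T6.
Key observation: along T5 -> T6 -> T5, each member waits on what the next one holds — a deadlock; T9 and T8 wait into the deadlock from upstream.
One completion order for the rest: T7, T1, T2.
Walking it through:
  run T7 (it waits on nothing); releases L4 and L13
  run T1 (all its waits — L4 — are resolved); releases L3
  run T2 (all its waits — L3 — are resolved); releases L19 and L5


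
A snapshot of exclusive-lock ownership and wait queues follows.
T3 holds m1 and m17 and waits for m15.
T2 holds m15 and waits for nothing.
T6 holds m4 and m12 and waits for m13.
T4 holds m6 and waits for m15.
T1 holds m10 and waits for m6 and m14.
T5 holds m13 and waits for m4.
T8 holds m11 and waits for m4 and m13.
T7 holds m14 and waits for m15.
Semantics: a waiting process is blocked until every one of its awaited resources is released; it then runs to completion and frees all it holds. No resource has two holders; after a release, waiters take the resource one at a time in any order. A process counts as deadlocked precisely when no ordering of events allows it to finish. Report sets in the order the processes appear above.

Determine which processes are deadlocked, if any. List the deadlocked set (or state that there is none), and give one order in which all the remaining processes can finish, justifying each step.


The deadlocked set is T6, T5 and T8.
Key observation: along T6 -> T5 -> T6, each member waits on what the next one holds — a deadlock; T8 waits into the deadlock from upstream.
A valid finishing order for the others: T2, T7, T4, T3, T1.
Verifying each step:
  T2 waits on nothing -> runs at once and releases m15
  run T7 (all its waits — m15 — are resolved); releases m14
  run T4 (all its waits — m15 — are resolved); releases m6
  run T3 (all its waits — m15 — are resolved); releases m1 and m17
  run T1 (all its waits — m6 and m14 — are resolved); releases m10


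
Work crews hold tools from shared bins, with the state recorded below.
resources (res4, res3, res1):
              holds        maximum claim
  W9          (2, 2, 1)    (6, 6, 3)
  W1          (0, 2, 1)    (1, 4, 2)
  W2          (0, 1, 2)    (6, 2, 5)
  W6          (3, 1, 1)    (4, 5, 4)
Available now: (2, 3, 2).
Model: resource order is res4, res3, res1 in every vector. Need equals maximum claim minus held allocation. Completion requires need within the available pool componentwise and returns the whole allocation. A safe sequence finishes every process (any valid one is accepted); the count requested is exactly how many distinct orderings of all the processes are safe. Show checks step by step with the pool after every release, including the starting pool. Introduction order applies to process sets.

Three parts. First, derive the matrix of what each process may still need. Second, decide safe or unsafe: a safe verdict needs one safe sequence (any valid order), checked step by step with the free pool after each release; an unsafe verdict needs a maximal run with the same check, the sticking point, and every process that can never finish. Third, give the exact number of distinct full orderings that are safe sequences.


(1) Remaining need (order res4, res3, res1):
  W9: (4, 4, 2)
  W1: (1, 2, 1)
  W2: (6, 1, 3)
  W6: (1, 4, 3)
(2) SAFE, for example via the order W1, W6, W9, W2.
Key observation: the order's first zero-slack moment is W6 ((1, 4, 3) needed, (2, 5, 3) free — a requested resource with nothing to spare).
Verifying each step:
  pool = (2, 3, 2)
  W1 needs (1, 2, 1) <= (2, 3, 2) -> finishes; pool += (0, 2, 1) = (2, 5, 3)
  W6 needs (1, 4, 3) <= (2, 5, 3) -> finishes; pool += (3, 1, 1) = (5, 6, 4)
  W9 needs (4, 4, 2) <= (5, 6, 4) -> finishes; pool += (2, 2, 1) = (7, 8, 5)
  W2 needs (6, 1, 3) <= (7, 8, 5) -> finishes; pool += (0, 1, 2) = (7, 9, 7)
(3) Exactly 1 of the possible complete orderings is a safe sequence.


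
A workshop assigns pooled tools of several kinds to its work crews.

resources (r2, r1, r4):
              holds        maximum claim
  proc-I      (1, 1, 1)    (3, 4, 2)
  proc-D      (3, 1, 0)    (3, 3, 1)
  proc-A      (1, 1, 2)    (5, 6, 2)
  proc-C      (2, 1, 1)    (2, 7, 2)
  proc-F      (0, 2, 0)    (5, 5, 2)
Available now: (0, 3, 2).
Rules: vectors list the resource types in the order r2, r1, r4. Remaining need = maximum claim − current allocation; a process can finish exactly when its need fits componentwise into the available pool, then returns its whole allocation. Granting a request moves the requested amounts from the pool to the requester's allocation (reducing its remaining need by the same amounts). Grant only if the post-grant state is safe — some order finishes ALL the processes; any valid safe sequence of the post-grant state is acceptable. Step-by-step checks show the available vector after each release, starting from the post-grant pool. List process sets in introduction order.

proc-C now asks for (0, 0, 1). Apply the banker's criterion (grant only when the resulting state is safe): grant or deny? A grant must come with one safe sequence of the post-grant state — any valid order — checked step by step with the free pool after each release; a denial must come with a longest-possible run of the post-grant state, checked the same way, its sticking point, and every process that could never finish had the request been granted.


GRANT: granting preserves safety; a valid post-grant sequence is proc-D, proc-I, proc-A, proc-C, proc-F.
Key observation: with (0, 3, 1) left after the transfer, proc-D can run at once — the state stays safe.
Verifying the post-grant state step by step:
  pool = (0, 3, 1)
  run proc-D (needs (0, 2, 1), free (0, 3, 1)); after release of (3, 1, 0) the pool is (3, 4, 1)
  run proc-I (needs (2, 3, 1), free (3, 4, 1)); after release of (1, 1, 1) the pool is (4, 5, 2)
  run proc-A (needs (4, 5, 0), free (4, 5, 2)); after release of (1, 1, 2) the pool is (5, 6, 4)
  run proc-C (needs (0, 6, 0), free (5, 6, 4)); after release of (2, 1, 2) the pool is (7, 7, 6)
  run proc-F (needs (5, 3, 2), free (7, 7, 6)); after release of (0, 2, 0) the pool is (7, 9, 6)


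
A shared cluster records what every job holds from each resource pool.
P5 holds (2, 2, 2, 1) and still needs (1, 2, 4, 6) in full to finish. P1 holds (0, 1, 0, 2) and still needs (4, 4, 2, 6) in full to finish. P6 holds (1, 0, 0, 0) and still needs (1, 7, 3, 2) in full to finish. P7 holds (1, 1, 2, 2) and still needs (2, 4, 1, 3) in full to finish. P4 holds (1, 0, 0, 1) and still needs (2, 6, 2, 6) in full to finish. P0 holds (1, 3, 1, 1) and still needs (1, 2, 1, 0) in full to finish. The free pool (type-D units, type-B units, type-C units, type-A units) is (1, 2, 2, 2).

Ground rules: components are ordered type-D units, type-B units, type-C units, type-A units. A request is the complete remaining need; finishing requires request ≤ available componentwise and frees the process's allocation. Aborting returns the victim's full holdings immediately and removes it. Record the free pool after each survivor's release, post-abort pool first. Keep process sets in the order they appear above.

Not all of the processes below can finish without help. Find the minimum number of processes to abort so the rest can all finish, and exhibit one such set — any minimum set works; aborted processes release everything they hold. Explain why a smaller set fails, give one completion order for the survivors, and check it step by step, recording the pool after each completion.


Abort P5.
Key observation: aborting P5 returns (2, 2, 2, 1), and P4 — hopeless before — runs at step 3 with the returned capacity in the pool.
Minimality: the empty abort set fails — the state is deadlocked as it stands.
The survivors complete as P7, P0, P4, P1, P6. Verifying each step (starting from the post-abort pool):
  pool = (3, 4, 4, 3)
  P7 needs (2, 4, 1, 3) <= (3, 4, 4, 3) -> finishes; pool += (1, 1, 2, 2) = (4, 5, 6, 5)
  P0 needs (1, 2, 1, 0) <= (4, 5, 6, 5) -> finishes; pool += (1, 3, 1, 1) = (5, 8, 7, 6)
  P4 needs (2, 6, 2, 6) <= (5, 8, 7, 6) -> finishes; pool += (1, 0, 0, 1) = (6, 8, 7, 7)
  P1 needs (4, 4, 2, 6) <= (6, 8, 7, 7) -> finishes; pool += (0, 1, 0, 2) = (6, 9, 7, 9)
  P6 needs (1, 7, 3, 2) <= (6, 9, 7, 9) -> finishes; pool += (1, 0, 0, 0) = (7, 9, 7, 9)


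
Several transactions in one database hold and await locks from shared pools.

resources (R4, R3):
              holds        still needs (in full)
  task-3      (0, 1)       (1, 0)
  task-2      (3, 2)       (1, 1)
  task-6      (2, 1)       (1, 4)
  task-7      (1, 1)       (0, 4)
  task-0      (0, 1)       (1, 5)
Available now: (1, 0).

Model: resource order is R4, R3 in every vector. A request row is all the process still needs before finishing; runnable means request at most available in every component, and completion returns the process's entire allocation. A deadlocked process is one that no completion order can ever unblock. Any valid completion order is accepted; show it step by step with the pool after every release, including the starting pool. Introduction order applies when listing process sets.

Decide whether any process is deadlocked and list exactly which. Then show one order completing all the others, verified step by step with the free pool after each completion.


Deadlocked: task-6, task-7 and task-0.
Key observation: once task-3, task-2 finish, the pool peaks at (4, 3) — and every remaining process still needs more R3 than that.
A valid finishing order for the others: task-3, task-2. Check, step by step:
  pool = (1, 0)
  task-3 needs (1, 0) <= (1, 0) -> finishes; pool += (0, 1) = (1, 1)
  task-2 needs (1, 1) <= (1, 1) -> finishes; pool += (3, 2) = (4, 3)
The stuck group stays short no matter what:
  task-6 still needs (1, 4) but only (4, 3) is free — short on R3
  task-7 still needs (0, 4) but only (4, 3) is free — short on R3
  task-0 still needs (1, 5) but only (4, 3) is free — short on R3


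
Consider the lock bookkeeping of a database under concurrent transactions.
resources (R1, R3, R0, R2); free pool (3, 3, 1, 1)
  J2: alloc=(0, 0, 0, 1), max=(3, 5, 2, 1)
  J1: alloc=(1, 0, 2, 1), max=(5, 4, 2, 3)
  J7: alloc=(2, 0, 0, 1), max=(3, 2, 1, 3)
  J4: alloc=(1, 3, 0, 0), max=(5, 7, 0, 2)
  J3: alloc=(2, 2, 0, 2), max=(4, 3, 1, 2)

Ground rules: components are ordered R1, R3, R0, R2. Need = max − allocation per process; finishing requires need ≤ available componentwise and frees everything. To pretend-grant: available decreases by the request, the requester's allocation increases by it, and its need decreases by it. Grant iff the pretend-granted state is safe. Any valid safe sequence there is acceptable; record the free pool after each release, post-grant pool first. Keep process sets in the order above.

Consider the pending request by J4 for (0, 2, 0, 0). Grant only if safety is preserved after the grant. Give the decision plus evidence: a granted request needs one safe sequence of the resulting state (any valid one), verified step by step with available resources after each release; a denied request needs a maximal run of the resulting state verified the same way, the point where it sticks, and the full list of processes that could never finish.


GRANT. The post-grant state is safe; one safe sequence: J3, J4, J1, J7, J2.
Key observation: with (3, 1, 1, 1) left after the transfer, J3 can run at once — the state stays safe.
Step-by-step check of the post-grant state:
  pool = (3, 1, 1, 1)
  J3: need (2, 1, 1, 0) fits (3, 1, 1, 1); releases (2, 2, 0, 2), pool now (5, 3, 1, 3)
  J4: need (4, 2, 0, 2) fits (5, 3, 1, 3); releases (1, 5, 0, 0), pool now (6, 8, 1, 3)
  J1: need (4, 4, 0, 2) fits (6, 8, 1, 3); releases (1, 0, 2, 1), pool now (7, 8, 3, 4)
  J7: need (1, 2, 1, 2) fits (7, 8, 3, 4); releases (2, 0, 0, 1), pool now (9, 8, 3, 5)
  J2: need (3, 5, 2, 0) fits (9, 8, 3, 5); releases (0, 0, 0, 1), pool now (9, 8, 3, 6)


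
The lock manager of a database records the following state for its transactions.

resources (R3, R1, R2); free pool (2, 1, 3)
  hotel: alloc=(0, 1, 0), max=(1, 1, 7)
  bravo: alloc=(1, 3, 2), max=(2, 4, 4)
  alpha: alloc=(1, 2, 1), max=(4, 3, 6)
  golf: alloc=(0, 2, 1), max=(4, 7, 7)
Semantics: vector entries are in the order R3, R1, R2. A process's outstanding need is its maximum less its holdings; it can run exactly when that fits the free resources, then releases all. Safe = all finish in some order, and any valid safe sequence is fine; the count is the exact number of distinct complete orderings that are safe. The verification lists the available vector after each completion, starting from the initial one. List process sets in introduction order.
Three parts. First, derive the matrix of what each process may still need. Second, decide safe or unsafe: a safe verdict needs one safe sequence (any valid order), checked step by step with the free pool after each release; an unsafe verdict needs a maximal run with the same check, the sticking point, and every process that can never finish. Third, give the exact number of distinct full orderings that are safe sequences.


(1) Remaining need (order R3, R1, R2):
  hotel: (1, 0, 7)
  bravo: (1, 1, 2)
  alpha: (3, 1, 5)
  golf: (4, 5, 6)
(2) SAFE, for example via the order bravo, alpha, golf, hotel.
Key observation: the first exact fit in this order is bravo — it needs (1, 1, 2) with (2, 1, 3) free, meeting a requested resource to the last unit.
Check, step by step:
  pool = (2, 1, 3)
  run bravo (needs (1, 1, 2), free (2, 1, 3)); after release of (1, 3, 2) the pool is (3, 4, 5)
  run alpha (needs (3, 1, 5), free (3, 4, 5)); after release of (1, 2, 1) the pool is (4, 6, 6)
  run golf (needs (4, 5, 6), free (4, 6, 6)); after release of (0, 2, 1) the pool is (4, 8, 7)
  run hotel (needs (1, 0, 7), free (4, 8, 7)); after release of (0, 1, 0) the pool is (4, 9, 7)
(3) Exactly 1 of the possible complete orderings is a safe sequence.


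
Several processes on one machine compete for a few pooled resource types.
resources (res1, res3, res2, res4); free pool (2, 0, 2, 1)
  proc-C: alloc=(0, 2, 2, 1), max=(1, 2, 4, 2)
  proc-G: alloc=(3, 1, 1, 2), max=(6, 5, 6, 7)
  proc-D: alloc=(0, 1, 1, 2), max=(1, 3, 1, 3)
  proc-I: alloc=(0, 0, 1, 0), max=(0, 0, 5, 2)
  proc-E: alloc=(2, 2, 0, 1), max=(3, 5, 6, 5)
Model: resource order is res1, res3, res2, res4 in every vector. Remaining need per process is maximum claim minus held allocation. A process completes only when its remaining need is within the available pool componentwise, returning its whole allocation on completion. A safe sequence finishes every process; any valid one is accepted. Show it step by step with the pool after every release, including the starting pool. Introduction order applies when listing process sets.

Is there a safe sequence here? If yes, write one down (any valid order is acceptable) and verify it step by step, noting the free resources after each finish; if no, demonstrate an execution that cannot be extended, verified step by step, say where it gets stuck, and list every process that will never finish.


SAFE. One safe sequence: proc-C, proc-D, proc-I, proc-E, proc-G.
Key observation: at proc-C the run first touches a limit — (1, 0, 2, 1) against (2, 0, 2, 1), exact on a resource it actually requests.
Check, step by step:
  pool = (2, 0, 2, 1)
  proc-C: need (1, 0, 2, 1) fits (2, 0, 2, 1); releases (0, 2, 2, 1), pool now (2, 2, 4, 2)
  proc-D: need (1, 2, 0, 1) fits (2, 2, 4, 2); releases (0, 1, 1, 2), pool now (2, 3, 5, 4)
  proc-I: need (0, 0, 4, 2) fits (2, 3, 5, 4); releases (0, 0, 1, 0), pool now (2, 3, 6, 4)
  proc-E: need (1, 3, 6, 4) fits (2, 3, 6, 4); releases (2, 2, 0, 1), pool now (4, 5, 6, 5)
  proc-G: need (3, 4, 5, 5) fits (4, 5, 6, 5); releases (3, 1, 1, 2), pool now (7, 6, 7, 7)


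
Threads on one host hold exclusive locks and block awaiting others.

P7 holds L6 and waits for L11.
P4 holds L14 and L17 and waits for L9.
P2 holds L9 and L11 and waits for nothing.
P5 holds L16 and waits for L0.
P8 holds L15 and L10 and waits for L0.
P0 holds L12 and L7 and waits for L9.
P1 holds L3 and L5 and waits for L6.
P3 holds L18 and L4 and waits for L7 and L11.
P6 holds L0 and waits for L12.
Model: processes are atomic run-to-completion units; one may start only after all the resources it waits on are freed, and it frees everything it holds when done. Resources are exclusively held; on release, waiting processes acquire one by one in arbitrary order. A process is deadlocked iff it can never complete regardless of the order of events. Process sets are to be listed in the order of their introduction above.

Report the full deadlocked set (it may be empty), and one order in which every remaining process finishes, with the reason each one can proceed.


No process is deadlocked.
Key observation: the wait graph is acyclic; completion cascades from the unblocked processes through everyone else.
One completion order for the rest: P2, P0, P7, P1, P6, P3, P8, P4, P5.
Step-by-step check:
  run P2 (it waits on nothing); releases L9 and L11
  P0 waits on L9 — all released -> runs and releases L12 and L7
  P7 waits on L11 — all released -> runs and releases L6
  P1 waits on L6 — all released -> runs and releases L3 and L5
  P6 waits on L12 — all released -> runs and releases L0
  P3 waits on L7 and L11 — all released -> runs and releases L18 and L4
  P8 waits on L0 — all released -> runs and releases L15 and L10
  P4 waits on L9 — all released -> runs and releases L14 and L17
  P5 waits on L0 — all released -> runs and releases L16


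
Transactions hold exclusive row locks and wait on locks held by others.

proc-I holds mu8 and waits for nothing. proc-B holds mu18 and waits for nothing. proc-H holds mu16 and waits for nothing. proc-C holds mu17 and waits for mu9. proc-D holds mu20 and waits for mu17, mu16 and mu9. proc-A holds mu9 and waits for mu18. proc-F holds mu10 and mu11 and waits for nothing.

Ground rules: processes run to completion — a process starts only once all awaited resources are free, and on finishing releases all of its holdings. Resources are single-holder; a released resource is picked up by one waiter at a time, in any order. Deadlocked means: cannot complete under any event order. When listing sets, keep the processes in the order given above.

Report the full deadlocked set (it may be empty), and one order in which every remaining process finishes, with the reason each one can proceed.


Nothing here is deadlocked.
Key observation: every chain of waits terminates; starting from the processes that wait on nothing, all the rest unlock in turn.
The rest can finish in the order proc-B, proc-A, proc-I, proc-F, proc-H, proc-C, proc-D.
Walking it through:
  proc-B waits on nothing -> runs at once and releases mu18
  proc-A waits on mu18 — all released -> runs and releases mu9
  proc-I waits on nothing -> runs at once and releases mu8
  proc-F waits on nothing -> runs at once and releases mu10 and mu11
  proc-H waits on nothing -> runs at once and releases mu16
  proc-C waits on mu9 — all released -> runs and releases mu17
  proc-D waits on mu17, mu16 and mu9 — all released -> runs and releases mu20


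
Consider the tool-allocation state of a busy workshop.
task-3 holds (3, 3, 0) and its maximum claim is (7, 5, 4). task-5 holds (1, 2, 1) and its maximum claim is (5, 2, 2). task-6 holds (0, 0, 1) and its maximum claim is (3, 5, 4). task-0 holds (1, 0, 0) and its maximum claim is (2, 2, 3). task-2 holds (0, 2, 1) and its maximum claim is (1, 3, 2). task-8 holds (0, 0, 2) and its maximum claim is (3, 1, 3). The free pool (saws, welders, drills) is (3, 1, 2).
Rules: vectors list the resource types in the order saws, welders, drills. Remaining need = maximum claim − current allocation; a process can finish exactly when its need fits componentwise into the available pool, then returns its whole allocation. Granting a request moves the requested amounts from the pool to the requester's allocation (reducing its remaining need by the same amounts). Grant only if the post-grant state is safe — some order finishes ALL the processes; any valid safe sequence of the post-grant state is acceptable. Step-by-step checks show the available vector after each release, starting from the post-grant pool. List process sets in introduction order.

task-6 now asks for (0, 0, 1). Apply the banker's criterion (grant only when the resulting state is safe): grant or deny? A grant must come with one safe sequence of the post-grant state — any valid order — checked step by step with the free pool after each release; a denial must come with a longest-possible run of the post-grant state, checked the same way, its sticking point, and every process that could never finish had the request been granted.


GRANT — the state after the grant stays safe, e.g. via task-2, task-8, task-0, task-5, task-6, task-3.
Key observation: (3, 1, 1) free after granting still covers task-2 first, and each release covers the next.
Verifying the post-grant state step by step:
  pool = (3, 1, 1)
  task-2 needs (1, 1, 1) <= (3, 1, 1) -> finishes; pool += (0, 2, 1) = (3, 3, 2)
  task-8 needs (3, 1, 1) <= (3, 3, 2) -> finishes; pool += (0, 0, 2) = (3, 3, 4)
  task-0 needs (1, 2, 3) <= (3, 3, 4) -> finishes; pool += (1, 0, 0) = (4, 3, 4)
  task-5 needs (4, 0, 1) <= (4, 3, 4) -> finishes; pool += (1, 2, 1) = (5, 5, 5)
  task-6 needs (3, 5, 2) <= (5, 5, 5) -> finishes; pool += (0, 0, 2) = (5, 5, 7)
  task-3 needs (4, 2, 4) <= (5, 5, 7) -> finishes; pool += (3, 3, 0) = (8, 8, 7)
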